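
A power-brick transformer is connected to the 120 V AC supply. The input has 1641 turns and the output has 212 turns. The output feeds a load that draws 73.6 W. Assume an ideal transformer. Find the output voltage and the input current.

V_out = V_in × N_out/N_in = 120 × 212/1641 = 15.503 V.
I_out = P/V_out = 73.6/15.503 = 4.7475 A.
I_in = I_out × N_out/N_in = 4.7475 × 212/1641 = 0.613 A.

V_out ≈ 15.5 V, I_in ≈ 0.613 A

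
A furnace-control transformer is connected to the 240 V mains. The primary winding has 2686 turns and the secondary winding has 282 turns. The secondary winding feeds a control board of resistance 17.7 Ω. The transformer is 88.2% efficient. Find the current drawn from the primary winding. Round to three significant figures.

I_p ≈ 0.169 A

V_s = 240 × 282/2686 = 25.197 V.
I_s = V_s/R = 25.197/17.7 = 1.4236 A.
P_out = V_s I_s = 25.197 × 1.4236 = 35.870 W.
P_in = P_out/η = 35.870/0.882 = 40.669 W.
I_p = P_in/V_p = 40.669/240 = 0.169 A.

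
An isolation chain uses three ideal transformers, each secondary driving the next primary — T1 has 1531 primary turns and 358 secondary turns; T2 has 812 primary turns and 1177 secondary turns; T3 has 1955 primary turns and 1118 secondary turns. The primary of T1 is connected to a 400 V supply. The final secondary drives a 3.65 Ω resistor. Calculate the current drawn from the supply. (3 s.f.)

I_supply ≈ 4.12 A

After T1: V = 400.00 × 358/1531 = 93.534 V.
After T2: V = 93.534 × 1177/812 = 135.58 V.
After T3: V = 135.58 × 1118/1955 = 77.532 V.
I_load = 77.532/3.65 = 21.242 A, so P_out = 77.532 × 21.242 = 1646.9 W.
All ideal ⇒ P_in = P_out, so I_supply = 1646.9/400 = 4.12 A.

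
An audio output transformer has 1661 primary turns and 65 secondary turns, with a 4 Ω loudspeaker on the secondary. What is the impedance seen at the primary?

Z_p = (N_p/N_s)² × Z_s = (1661/65)² × 4 = 2610 Ω.

Z_p ≈ 2610 Ω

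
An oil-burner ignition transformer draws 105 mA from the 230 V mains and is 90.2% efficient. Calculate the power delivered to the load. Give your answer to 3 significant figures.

P_out ≈ 21.8 W

P_in = V_p I_p = 230 × 0.105 = 24.150 W.
P_out = η P_in = 0.902 × 24.150 = 21.8 W.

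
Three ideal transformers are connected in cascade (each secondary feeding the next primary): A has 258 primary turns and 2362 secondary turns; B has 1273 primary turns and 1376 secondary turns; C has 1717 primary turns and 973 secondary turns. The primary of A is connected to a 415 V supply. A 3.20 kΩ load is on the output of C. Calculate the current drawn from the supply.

I_supply ≈ 4.08 A

After A: V = 415.00 × 2362/258 = 3799.3 V.
After B: V = 3799.3 × 1376/1273 = 4106.8 V.
After C: V = 4106.8 × 973/1717 = 2327.2 V.
I_load = 2327.2/3200 = 0.72726 A, so P_out = 2327.2 × 0.72726 = 1692.5 W.
All ideal ⇒ P_in = P_out, so I_supply = 1692.5/415 = 4.08 A.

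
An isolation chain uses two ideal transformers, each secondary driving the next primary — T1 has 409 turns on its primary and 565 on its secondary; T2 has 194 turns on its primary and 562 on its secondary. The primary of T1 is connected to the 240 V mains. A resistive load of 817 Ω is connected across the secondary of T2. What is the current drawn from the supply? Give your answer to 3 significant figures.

I_supply ≈ 4.70 A

Secondary of T1: V = 240.00 × 565/409 = 331.54 V.
Secondary of T2: V = 331.54 × 562/194 = 960.44 V.
I_load = 960.44/817 = 1.1756 A, so P_out = 960.44 × 1.1756 = 1129.1 W.
All ideal ⇒ P_in = P_out, so I_supply = 1129.1/240 = 4.70 A.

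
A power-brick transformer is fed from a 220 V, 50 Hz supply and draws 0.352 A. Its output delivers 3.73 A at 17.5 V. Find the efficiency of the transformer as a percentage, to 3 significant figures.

P_in = 220 × 0.352 = 77.4400 W.
P_out = 17.5 × 3.73 = 65.2750 W.
η = P_out/P_in = 65.2750/77.4400 = 0.843.

η ≈ 84.3%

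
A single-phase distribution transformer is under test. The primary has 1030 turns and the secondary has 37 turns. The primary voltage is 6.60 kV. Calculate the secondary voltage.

V_s/V_p = N_s/N_p, so V_s = 6600 × 37/1030 = 237 V.

V_s ≈ 237 V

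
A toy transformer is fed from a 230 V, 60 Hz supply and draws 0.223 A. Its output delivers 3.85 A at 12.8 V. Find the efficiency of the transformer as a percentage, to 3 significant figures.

η ≈ 96.1%

P_in = 230 × 0.223 = 51.2900 W.
P_out = 12.8 × 3.85 = 49.2800 W.
η = P_out/P_in = 49.2800/51.2900 = 0.961.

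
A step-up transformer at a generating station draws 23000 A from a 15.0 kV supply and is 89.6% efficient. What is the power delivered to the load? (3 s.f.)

P_in = V_p I_p = 15000 × 23000 = 3.4500×10^8 W.
P_out = η P_in = 0.896 × 3.4500×10^8 = 3.09×10^8 W.

P_out ≈ 3.09×10^8 W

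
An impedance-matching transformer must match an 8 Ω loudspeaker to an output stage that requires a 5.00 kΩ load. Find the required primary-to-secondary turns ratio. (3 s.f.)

Z_p/Z_s = (N_p/N_s)², so N_p/N_s = √(5000/8) = √625 = 25.0.

N_p/N_s ≈ 25.0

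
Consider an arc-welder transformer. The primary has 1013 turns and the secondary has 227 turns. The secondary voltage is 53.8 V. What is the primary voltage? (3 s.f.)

V_p ≈ 240 V

V_p/V_s = N_p/N_s, so V_p = 53.8 × 1013/227 = 240 V.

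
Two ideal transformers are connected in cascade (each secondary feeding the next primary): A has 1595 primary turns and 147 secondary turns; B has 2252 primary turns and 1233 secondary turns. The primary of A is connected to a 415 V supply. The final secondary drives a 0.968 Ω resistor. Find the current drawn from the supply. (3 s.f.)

After A: V = 415.00 × 147/1595 = 38.248 V.
After B: V = 38.248 × 1233/2252 = 20.941 V.
I_load = 20.941/0.968 = 21.633 A, so P_out = 20.941 × 21.633 = 453.03 W.
All ideal ⇒ P_in = P_out, so I_supply = 453.03/415 = 1.09 A.

I_supply ≈ 1.09 A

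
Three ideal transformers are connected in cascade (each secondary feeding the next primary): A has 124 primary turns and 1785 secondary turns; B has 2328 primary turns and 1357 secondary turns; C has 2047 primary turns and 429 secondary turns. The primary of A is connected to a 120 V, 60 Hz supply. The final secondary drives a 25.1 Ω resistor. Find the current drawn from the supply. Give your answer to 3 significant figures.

Secondary of A: V = 120.00 × 1785/124 = 1727.4 V.
Secondary of B: V = 1727.4 × 1357/2328 = 1006.9 V.
Secondary of C: V = 1006.9 × 429/2047 = 211.03 V.
I_load = 211.03/25.1 = 8.4074 A, so P_out = 211.03 × 8.4074 = 1774.2 W.
All ideal ⇒ P_in = P_out, so I_supply = 1774.2/120 = 14.8 A.

I_supply ≈ 14.8 A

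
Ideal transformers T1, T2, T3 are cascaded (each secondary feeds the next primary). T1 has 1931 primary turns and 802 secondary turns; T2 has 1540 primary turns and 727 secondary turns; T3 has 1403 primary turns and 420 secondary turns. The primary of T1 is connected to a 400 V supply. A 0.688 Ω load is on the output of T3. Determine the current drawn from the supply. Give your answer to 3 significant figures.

After T1: V = 400.00 × 802/1931 = 166.13 V.
After T2: V = 166.13 × 727/1540 = 78.427 V.
After T3: V = 78.427 × 420/1403 = 23.478 V.
I_load = 23.478/0.688 = 34.125 A, so P_out = 23.478 × 34.125 = 801.17 W.
All ideal ⇒ P_in = P_out, so I_supply = 801.17/400 = 2.00 A.

I_supply ≈ 2.00 A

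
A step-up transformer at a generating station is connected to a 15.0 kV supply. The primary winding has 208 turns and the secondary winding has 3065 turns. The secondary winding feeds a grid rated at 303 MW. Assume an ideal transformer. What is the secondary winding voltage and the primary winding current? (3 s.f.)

V_s = V_p × N_s/N_p = 15000 × 3065/208 = 221030 V.
I_s = P/V_s = 3.03×10^8/221030 = 1370.8 A.
I_p = I_s × N_s/N_p = 1370.8 × 3065/208 = 20200 A.

V_s ≈ 221000 V, I_p ≈ 20200 A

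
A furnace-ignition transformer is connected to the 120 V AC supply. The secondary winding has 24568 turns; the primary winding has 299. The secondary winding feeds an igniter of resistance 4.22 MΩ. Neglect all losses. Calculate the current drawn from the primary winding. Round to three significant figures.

I_p ≈ 0.192 A

V_s = V_p × N_s/N_p = 120 × 24568/299 = 9860.1 V.
I_s = V_s/R = 9860.1/(4.22×10^6) = 0.0023365 A.
For an ideal transformer I_p N_p = I_s N_s, so I_p = 0.0023365 × 24568/299 = 0.192 A.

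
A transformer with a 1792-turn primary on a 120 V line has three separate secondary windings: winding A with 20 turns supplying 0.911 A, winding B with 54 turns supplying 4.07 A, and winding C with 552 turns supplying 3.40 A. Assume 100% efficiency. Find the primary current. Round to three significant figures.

V_A = 120 × 20/1792 = 1.3393 V; V_B = 120 × 54/1792 = 3.6161 V; V_C = 120 × 552/1792 = 36.964 V.
P_out = V_A I_A + V_B I_B + V_C I_C = 1.3393×0.911 + 3.6161×4.07 + 36.964×3.40 = 1.2201 + 14.717 + 125.68 = 141.62 W.
Ideal ⇒ P_in = P_out, so I_p = P_out/V_p = 141.62/120 = 1.18 A.

I_p ≈ 1.18 A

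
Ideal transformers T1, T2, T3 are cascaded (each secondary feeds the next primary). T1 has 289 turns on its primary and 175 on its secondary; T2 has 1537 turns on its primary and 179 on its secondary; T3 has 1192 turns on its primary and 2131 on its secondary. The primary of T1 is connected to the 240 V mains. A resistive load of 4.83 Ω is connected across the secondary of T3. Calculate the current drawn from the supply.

Secondary of T1: V = 240.00 × 175/289 = 145.33 V.
Secondary of T2: V = 145.33 × 179/1537 = 16.925 V.
Secondary of T3: V = 16.925 × 2131/1192 = 30.258 V.
I_load = 30.258/4.83 = 6.2646 A, so P_out = 30.258 × 6.2646 = 189.55 W.
All ideal ⇒ P_in = P_out, so I_supply = 189.55/240 = 0.790 A.

I_supply ≈ 0.790 A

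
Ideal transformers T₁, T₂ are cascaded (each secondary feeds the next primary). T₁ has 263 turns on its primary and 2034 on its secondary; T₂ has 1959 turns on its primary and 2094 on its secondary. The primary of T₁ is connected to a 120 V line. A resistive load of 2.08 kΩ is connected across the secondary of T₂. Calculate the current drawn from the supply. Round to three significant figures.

I_supply ≈ 3.94 A

After T₁: V = 120.00 × 2034/263 = 928.06 V.
After T₂: V = 928.06 × 2094/1959 = 992.02 V.
I_load = 992.02/2080 = 0.47693 A, so P_out = 992.02 × 0.47693 = 473.12 W.
All ideal ⇒ P_in = P_out, so I_supply = 473.12/120 = 3.94 A.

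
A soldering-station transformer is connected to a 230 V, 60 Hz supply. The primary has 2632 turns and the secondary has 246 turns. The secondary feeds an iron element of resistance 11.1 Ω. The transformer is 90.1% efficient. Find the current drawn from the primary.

I_p ≈ 0.201 A

V_s = 230 × 246/2632 = 21.497 V.
I_s = V_s/R = 21.497/11.1 = 1.9367 A.
P_out = V_s I_s = 21.497 × 1.9367 = 41.632 W.
P_in = P_out/η = 41.632/0.901 = 46.207 W.
I_p = P_in/V_p = 46.207/230 = 0.201 A.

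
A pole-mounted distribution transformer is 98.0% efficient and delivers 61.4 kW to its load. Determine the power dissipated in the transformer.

P_loss ≈ 1250 W

P_in = P_out/η = 61400/0.980 = 62653.1 W.
P_loss = P_in − P_out = 62653.1 − 61400 = 1250 W.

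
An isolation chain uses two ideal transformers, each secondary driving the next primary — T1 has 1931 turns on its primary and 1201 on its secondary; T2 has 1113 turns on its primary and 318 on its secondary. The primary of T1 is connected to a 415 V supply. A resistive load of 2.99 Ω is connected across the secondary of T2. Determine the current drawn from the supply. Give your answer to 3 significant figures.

After T1: V = 415.00 × 1201/1931 = 258.11 V.
After T2: V = 258.11 × 318/1113 = 73.746 V.
I_load = 73.746/2.99 = 24.664 A, so P_out = 73.746 × 24.664 = 1818.9 W.
All ideal ⇒ P_in = P_out, so I_supply = 1818.9/415 = 4.38 A.

I_supply ≈ 4.38 A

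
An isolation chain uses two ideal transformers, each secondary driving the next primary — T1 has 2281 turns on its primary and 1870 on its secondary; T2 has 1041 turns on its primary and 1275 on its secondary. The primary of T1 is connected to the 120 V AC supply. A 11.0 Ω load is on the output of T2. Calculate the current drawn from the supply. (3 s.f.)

I_supply ≈ 11.0 A

Secondary of T1: V = 120.00 × 1870/2281 = 98.378 V.
Secondary of T2: V = 98.378 × 1275/1041 = 120.49 V.
I_load = 120.49/11.0 = 10.954 A, so P_out = 120.49 × 10.954 = 1319.8 W.
All ideal ⇒ P_in = P_out, so I_supply = 1319.8/120 = 11.0 A.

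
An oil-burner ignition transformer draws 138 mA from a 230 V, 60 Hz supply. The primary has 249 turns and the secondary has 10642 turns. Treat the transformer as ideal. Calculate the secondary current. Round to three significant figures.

I_s/I_p = N_p/N_s, so I_s = 0.138 × 249/10642 = 0.00323 A.

I_s ≈ 0.00323 A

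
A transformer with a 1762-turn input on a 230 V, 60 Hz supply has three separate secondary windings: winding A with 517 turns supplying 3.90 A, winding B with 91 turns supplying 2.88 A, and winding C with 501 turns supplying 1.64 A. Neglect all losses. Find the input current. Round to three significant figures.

I_in ≈ 1.76 A

V_A = 230 × 517/1762 = 67.486 V; V_B = 230 × 91/1762 = 11.879 V; V_C = 230 × 501/1762 = 65.397 V.
P_out = V_A I_A + V_B I_B + V_C I_C = 67.486×3.90 + 11.879×2.88 + 65.397×1.64 = 263.19 + 34.210 + 107.25 = 404.66 W.
Ideal ⇒ P_in = P_out, so I_in = P_out/V_in = 404.66/230 = 1.76 A.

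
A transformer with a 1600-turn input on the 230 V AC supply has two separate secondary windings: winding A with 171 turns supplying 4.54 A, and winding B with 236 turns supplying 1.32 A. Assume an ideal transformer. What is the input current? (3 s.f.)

I_in ≈ 0.680 A

V_A = 230 × 171/1600 = 24.581 V; V_B = 230 × 236/1600 = 33.925 V.
P_out = V_A I_A + V_B I_B = 24.581×4.54 + 33.925×1.32 = 111.60 + 44.781 = 156.38 W.
Ideal ⇒ P_in = P_out, so I_in = P_out/V_in = 156.38/230 = 0.680 A.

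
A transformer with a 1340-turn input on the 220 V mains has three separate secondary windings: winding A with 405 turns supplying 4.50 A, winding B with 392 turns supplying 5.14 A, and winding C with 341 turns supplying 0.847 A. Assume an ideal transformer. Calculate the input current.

I_in ≈ 3.08 A

V_A = 220 × 405/1340 = 66.493 V; V_B = 220 × 392/1340 = 64.358 V; V_C = 220 × 341/1340 = 55.985 V.
P_out = V_A I_A + V_B I_B + V_C I_C = 66.493×4.50 + 64.358×5.14 + 55.985×0.847 = 299.22 + 330.80 + 47.419 = 677.44 W.
Ideal ⇒ P_in = P_out, so I_in = P_out/V_in = 677.44/220 = 3.08 A.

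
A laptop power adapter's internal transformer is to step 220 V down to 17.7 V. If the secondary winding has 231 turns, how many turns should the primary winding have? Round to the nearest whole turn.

N_p/N_s = V_p/V_s, so N_p = 231 × 220/17.7 = 2871.2 ≈ 2871 turns.

N_p = 2871 turns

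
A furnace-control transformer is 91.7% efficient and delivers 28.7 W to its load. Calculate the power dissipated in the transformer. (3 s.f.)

P_loss ≈ 2.60 W

P_in = P_out/η = 28.7/0.917 = 31.2977 W.
P_loss = P_in − P_out = 31.2977 − 28.7 = 2.60 W.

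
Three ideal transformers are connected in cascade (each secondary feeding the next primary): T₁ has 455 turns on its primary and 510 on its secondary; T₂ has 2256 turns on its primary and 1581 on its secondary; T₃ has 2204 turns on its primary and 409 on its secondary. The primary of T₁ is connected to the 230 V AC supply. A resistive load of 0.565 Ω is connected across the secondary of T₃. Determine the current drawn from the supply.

I_supply ≈ 8.65 A

After T₁: V = 230.00 × 510/455 = 257.80 V.
After T₂: V = 257.80 × 1581/2256 = 180.67 V.
After T₃: V = 180.67 × 409/2204 = 33.527 V.
I_load = 33.527/0.565 = 59.339 A, so P_out = 33.527 × 59.339 = 1989.5 W.
All ideal ⇒ P_in = P_out, so I_supply = 1989.5/230 = 8.65 A.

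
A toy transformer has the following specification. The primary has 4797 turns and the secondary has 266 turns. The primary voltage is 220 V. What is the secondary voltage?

V_s/V_p = N_s/N_p, so V_s = 220 × 266/4797 = 12.2 V.

V_s ≈ 12.2 V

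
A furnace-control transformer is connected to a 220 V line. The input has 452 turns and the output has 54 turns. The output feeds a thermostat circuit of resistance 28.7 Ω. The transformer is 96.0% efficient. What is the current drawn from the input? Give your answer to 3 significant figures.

V_out = 220 × 54/452 = 26.283 V.
I_out = V_out/R = 26.283/28.7 = 0.91579 A.
P_out = V_out I_out = 26.283 × 0.91579 = 24.070 W.
P_in = P_out/η = 24.070/0.960 = 25.073 W.
I_in = P_in/V_in = 25.073/220 = 0.114 A.

I_in ≈ 0.114 A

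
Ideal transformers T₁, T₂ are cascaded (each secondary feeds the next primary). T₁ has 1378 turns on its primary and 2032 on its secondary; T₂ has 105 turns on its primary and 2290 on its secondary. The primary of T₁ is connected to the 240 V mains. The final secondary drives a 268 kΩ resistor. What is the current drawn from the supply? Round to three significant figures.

After T₁: V = 240.00 × 2032/1378 = 353.90 V.
After T₂: V = 353.90 × 2290/105 = 7718.5 V.
I_load = 7718.5/268000 = 0.028800 A, so P_out = 7718.5 × 0.028800 = 222.29 W.
All ideal ⇒ P_in = P_out, so I_supply = 222.29/240 = 0.926 A.

I_supply ≈ 0.926 A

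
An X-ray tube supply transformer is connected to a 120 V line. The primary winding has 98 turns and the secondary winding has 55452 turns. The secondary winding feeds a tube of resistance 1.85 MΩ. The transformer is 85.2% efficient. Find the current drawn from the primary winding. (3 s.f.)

I_p ≈ 24.4 A

V_s = 120 × 55452/98 = 67900 V.
I_s = V_s/R = 67900/(1.85×10^6) = 0.036703 A.
P_out = V_s I_s = 67900 × 0.036703 = 2492.1 W.
P_in = P_out/η = 2492.1/0.852 = 2925.1 W.
I_p = P_in/V_p = 2925.1/120 = 24.4 A.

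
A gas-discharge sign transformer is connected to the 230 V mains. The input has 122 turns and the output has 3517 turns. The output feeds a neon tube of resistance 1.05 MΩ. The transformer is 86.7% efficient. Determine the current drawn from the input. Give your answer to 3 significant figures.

I_in ≈ 0.210 A

V_out = 230 × 3517/122 = 6630.4 V.
I_out = V_out/R = 6630.4/(1.05×10^6) = 0.0063147 A.
P_out = V_out I_out = 6630.4 × 0.0063147 = 41.869 W.
P_in = P_out/η = 41.869/0.867 = 48.292 W.
I_in = P_in/V_in = 48.292/230 = 0.210 A.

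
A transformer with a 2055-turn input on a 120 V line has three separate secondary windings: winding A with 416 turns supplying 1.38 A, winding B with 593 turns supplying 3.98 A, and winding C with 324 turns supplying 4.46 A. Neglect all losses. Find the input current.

V_A = 120 × 416/2055 = 24.292 V; V_B = 120 × 593/2055 = 34.628 V; V_C = 120 × 324/2055 = 18.920 V.
P_out = V_A I_A + V_B I_B + V_C I_C = 24.292×1.38 + 34.628×3.98 + 18.920×4.46 = 33.523 + 137.82 + 84.382 = 255.72 W.
Ideal ⇒ P_in = P_out, so I_in = P_out/V_in = 255.72/120 = 2.13 A.

I_in ≈ 2.13 A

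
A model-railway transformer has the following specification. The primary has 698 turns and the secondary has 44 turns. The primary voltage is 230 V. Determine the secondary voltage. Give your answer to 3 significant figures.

V_s/V_p = N_s/N_p, so V_s = 230 × 44/698 = 14.5 V.

V_s ≈ 14.5 V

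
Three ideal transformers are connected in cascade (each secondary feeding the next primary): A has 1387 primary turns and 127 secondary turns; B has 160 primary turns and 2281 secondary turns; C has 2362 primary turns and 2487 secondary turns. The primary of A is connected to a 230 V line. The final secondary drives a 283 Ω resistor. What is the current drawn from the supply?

I_supply ≈ 1.54 A

After A: V = 230.00 × 127/1387 = 21.060 V.
After B: V = 21.060 × 2281/160 = 300.23 V.
After C: V = 300.23 × 2487/2362 = 316.12 V.
I_load = 316.12/283 = 1.1170 A, so P_out = 316.12 × 1.1170 = 353.12 W.
All ideal ⇒ P_in = P_out, so I_supply = 353.12/230 = 1.54 A.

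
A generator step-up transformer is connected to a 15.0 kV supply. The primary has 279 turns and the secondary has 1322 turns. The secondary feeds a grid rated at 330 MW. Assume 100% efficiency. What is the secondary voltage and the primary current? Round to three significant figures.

V_s = V_p × N_s/N_p = 15000 × 1322/279 = 71075 V.
I_s = P/V_s = 3.30×10^8/71075 = 4643.0 A.
I_p = I_s × N_s/N_p = 4643.0 × 1322/279 = 22000 A.

V_s ≈ 71100 V, I_p ≈ 22000 A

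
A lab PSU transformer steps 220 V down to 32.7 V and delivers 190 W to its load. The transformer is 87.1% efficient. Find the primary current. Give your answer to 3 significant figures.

I_p ≈ 0.992 A

P_in = P_out/η = 190/0.871 = 218.14 W.
I_p = P_in/V_p = 218.14/220 = 0.992 A.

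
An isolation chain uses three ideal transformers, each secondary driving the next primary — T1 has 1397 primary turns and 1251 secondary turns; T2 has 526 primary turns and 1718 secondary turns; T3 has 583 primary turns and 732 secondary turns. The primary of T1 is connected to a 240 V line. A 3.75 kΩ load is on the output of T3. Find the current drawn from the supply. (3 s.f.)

I_supply ≈ 0.863 A

After T1: V = 240.00 × 1251/1397 = 214.92 V.
After T2: V = 214.92 × 1718/526 = 701.96 V.
After T3: V = 701.96 × 732/583 = 881.36 V.
I_load = 881.36/3750 = 0.23503 A, so P_out = 881.36 × 0.23503 = 207.14 W.
All ideal ⇒ P_in = P_out, so I_supply = 207.14/240 = 0.863 A.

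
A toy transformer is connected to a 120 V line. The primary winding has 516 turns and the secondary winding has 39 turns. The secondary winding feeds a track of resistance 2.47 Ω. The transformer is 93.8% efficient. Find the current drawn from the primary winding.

I_p ≈ 0.296 A

V_s = 120 × 39/516 = 9.0698 V.
I_s = V_s/R = 9.0698/2.47 = 3.6720 A.
P_out = V_s I_s = 9.0698 × 3.6720 = 33.304 W.
P_in = P_out/η = 33.304/0.938 = 35.505 W.
I_p = P_in/V_p = 35.505/120 = 0.296 A.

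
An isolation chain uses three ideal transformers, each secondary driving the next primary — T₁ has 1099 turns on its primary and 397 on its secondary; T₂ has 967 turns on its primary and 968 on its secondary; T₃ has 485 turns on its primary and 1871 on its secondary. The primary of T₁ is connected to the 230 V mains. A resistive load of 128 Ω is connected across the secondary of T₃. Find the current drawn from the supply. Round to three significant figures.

I_supply ≈ 3.50 A

After T₁: V = 230.00 × 397/1099 = 83.085 V.
After T₂: V = 83.085 × 968/967 = 83.171 V.
After T₃: V = 83.171 × 1871/485 = 320.85 V.
I_load = 320.85/128 = 2.5066 A, so P_out = 320.85 × 2.5066 = 804.25 W.
All ideal ⇒ P_in = P_out, so I_supply = 804.25/230 = 3.50 A.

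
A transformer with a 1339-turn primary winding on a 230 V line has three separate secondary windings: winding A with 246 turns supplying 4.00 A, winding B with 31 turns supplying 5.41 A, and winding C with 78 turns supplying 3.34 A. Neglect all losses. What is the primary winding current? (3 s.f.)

I_p ≈ 1.05 A

V_A = 230 × 246/1339 = 42.255 V; V_B = 230 × 31/1339 = 5.3249 V; V_C = 230 × 78/1339 = 13.398 V.
P_out = V_A I_A + V_B I_B + V_C I_C = 42.255×4.00 + 5.3249×5.41 + 13.398×3.34 = 169.02 + 28.808 + 44.750 = 242.58 W.
Ideal ⇒ P_in = P_out, so I_p = P_out/V_p = 242.58/230 = 1.05 A.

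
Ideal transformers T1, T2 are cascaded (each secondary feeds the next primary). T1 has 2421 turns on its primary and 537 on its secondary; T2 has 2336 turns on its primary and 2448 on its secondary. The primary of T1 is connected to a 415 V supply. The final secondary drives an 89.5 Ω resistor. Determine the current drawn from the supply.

I_supply ≈ 0.251 A

Secondary of T1: V = 415.00 × 537/2421 = 92.051 V.
Secondary of T2: V = 92.051 × 2448/2336 = 96.464 V.
I_load = 96.464/89.5 = 1.0778 A, so P_out = 96.464 × 1.0778 = 103.97 W.
All ideal ⇒ P_in = P_out, so I_supply = 103.97/415 = 0.251 A.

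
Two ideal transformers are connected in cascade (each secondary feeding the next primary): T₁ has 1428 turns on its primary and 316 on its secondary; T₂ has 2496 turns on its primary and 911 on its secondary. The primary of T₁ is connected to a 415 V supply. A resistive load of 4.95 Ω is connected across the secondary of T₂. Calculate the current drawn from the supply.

After T₁: V = 415.00 × 316/1428 = 91.835 V.
After T₂: V = 91.835 × 911/2496 = 33.518 V.
I_load = 33.518/4.95 = 6.7714 A, so P_out = 33.518 × 6.7714 = 226.96 W.
All ideal ⇒ P_in = P_out, so I_supply = 226.96/415 = 0.547 A.

I_supply ≈ 0.547 A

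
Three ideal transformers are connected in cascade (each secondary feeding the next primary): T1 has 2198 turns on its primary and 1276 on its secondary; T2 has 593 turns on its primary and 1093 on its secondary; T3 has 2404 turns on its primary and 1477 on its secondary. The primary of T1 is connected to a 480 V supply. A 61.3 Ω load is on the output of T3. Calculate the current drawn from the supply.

I_supply ≈ 3.38 A

Secondary of T1: V = 480.00 × 1276/2198 = 278.65 V.
Secondary of T2: V = 278.65 × 1093/593 = 513.61 V.
Secondary of T3: V = 513.61 × 1477/2404 = 315.56 V.
I_load = 315.56/61.3 = 5.1477 A, so P_out = 315.56 × 5.1477 = 1624.4 W.
All ideal ⇒ P_in = P_out, so I_supply = 1624.4/480 = 3.38 A.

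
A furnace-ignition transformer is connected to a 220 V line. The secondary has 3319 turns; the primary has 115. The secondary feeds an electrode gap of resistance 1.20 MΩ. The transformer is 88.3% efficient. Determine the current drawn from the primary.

I_p ≈ 0.173 A

V_s = 220 × 3319/115 = 6349.4 V.
I_s = V_s/R = 6349.4/(1.20×10^6) = 0.0052912 A.
P_out = V_s I_s = 6349.4 × 0.0052912 = 33.596 W.
P_in = P_out/η = 33.596/0.883 = 38.047 W.
I_p = P_in/V_p = 38.047/220 = 0.173 A.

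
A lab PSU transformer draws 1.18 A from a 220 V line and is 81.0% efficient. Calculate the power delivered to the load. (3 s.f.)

P_out ≈ 210 W

P_in = V_p I_p = 220 × 1.18 = 259.60 W.
P_out = η P_in = 0.810 × 259.60 = 210 W.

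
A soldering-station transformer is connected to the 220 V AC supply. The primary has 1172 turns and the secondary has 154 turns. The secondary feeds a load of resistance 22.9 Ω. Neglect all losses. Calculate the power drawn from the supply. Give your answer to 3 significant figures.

P ≈ 36.5 W

V_s = V_p × N_s/N_p = 220 × 154/1172 = 28.908 V.
I_s = V_s/R = 28.908/22.9 = 1.2624 A.
I_p = I_s × N_s/N_p = 1.2624 × 154/1172 = 0.16587 A.
P = V_p I_p = 220 × 0.16587 = 36.5 W.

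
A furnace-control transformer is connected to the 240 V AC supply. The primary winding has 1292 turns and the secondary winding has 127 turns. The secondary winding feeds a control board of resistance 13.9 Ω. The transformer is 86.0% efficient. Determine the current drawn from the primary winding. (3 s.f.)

I_p ≈ 0.194 A

V_s = 240 × 127/1292 = 23.591 V.
I_s = V_s/R = 23.591/13.9 = 1.6972 A.
P_out = V_s I_s = 23.591 × 1.6972 = 40.040 W.
P_in = P_out/η = 40.040/0.860 = 46.558 W.
I_p = P_in/V_p = 46.558/240 = 0.194 A.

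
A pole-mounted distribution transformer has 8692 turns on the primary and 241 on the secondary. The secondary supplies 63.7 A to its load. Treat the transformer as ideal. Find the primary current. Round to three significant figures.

For an ideal transformer I_p/I_s = N_s/N_p, so I_p = 63.7 × 241/8692 = 1.77 A.

I_p ≈ 1.77 A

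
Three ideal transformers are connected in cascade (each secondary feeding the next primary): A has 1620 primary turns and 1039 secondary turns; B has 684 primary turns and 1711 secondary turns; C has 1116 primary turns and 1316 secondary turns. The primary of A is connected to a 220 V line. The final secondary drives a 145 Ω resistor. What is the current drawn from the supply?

I_supply ≈ 5.43 A

After A: V = 220.00 × 1039/1620 = 141.10 V.
After B: V = 141.10 × 1711/684 = 352.95 V.
After C: V = 352.95 × 1316/1116 = 416.21 V.
I_load = 416.21/145 = 2.8704 A, so P_out = 416.21 × 2.8704 = 1194.7 W.
All ideal ⇒ P_in = P_out, so I_supply = 1194.7/220 = 5.43 A.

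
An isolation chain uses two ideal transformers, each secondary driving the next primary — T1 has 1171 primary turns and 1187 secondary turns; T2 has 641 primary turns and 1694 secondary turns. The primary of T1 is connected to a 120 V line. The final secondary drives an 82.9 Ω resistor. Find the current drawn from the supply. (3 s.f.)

After T1: V = 120.00 × 1187/1171 = 121.64 V.
After T2: V = 121.64 × 1694/641 = 321.46 V.
I_load = 321.46/82.9 = 3.8777 A, so P_out = 321.46 × 3.8777 = 1246.5 W.
All ideal ⇒ P_in = P_out, so I_supply = 1246.5/120 = 10.4 A.

I_supply ≈ 10.4 A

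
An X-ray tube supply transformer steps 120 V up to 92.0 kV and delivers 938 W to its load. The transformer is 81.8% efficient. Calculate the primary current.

P_in = P_out/η = 938/0.818 = 1146.7 W.
I_p = P_in/V_p = 1146.7/120 = 9.56 A.

I_p ≈ 9.56 A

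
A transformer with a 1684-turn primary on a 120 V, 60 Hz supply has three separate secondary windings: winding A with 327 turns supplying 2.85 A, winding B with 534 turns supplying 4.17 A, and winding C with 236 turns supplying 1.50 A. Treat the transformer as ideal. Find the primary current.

I_p ≈ 2.09 A

V_A = 120 × 327/1684 = 23.302 V; V_B = 120 × 534/1684 = 38.052 V; V_C = 120 × 236/1684 = 16.817 V.
P_out = V_A I_A + V_B I_B + V_C I_C = 23.302×2.85 + 38.052×4.17 + 16.817×1.50 = 66.410 + 158.68 + 25.226 = 250.31 W.
Ideal ⇒ P_in = P_out, so I_p = P_out/V_p = 250.31/120 = 2.09 A.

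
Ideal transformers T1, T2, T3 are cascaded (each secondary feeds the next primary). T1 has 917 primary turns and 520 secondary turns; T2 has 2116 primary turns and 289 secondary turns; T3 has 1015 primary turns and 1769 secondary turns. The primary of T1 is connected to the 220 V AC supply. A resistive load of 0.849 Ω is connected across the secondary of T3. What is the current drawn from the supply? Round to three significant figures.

I_supply ≈ 4.72 A

After T1: V = 220.00 × 520/917 = 124.75 V.
After T2: V = 124.75 × 289/2116 = 17.039 V.
After T3: V = 17.039 × 1769/1015 = 29.696 V.
I_load = 29.696/0.849 = 34.978 A, so P_out = 29.696 × 34.978 = 1038.7 W.
All ideal ⇒ P_in = P_out, so I_supply = 1038.7/220 = 4.72 A.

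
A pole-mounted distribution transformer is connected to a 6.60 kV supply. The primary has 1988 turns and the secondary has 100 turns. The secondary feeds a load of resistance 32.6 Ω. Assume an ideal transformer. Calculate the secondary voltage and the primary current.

V_s ≈ 332 V, I_p ≈ 0.512 A

V_s = V_p × N_s/N_p = 6600 × 100/1988 = 331.99 V.
I_s = V_s/R = 331.99/32.6 = 10.184 A.
I_p = I_s × N_s/N_p = 10.184 × 100/1988 = 0.512 A.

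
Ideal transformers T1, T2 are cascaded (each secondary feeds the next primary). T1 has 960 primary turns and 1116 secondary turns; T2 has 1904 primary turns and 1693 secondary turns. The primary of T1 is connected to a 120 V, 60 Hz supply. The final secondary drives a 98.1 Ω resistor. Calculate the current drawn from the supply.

I_supply ≈ 1.31 A

After T1: V = 120.00 × 1116/960 = 139.50 V.
After T2: V = 139.50 × 1693/1904 = 124.04 V.
I_load = 124.04/98.1 = 1.2644 A, so P_out = 124.04 × 1.2644 = 156.84 W.
All ideal ⇒ P_in = P_out, so I_supply = 156.84/120 = 1.31 A.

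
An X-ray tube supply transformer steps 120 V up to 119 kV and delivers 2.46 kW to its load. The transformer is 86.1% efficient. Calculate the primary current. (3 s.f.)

I_p ≈ 23.8 A

P_in = P_out/η = 2460/0.861 = 2857.1 W.
I_p = P_in/V_p = 2857.1/120 = 23.8 A.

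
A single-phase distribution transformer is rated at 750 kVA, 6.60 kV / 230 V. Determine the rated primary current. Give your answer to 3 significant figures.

I_p = S/V_p = 750000/6600 = 114 A.

I_p ≈ 114 A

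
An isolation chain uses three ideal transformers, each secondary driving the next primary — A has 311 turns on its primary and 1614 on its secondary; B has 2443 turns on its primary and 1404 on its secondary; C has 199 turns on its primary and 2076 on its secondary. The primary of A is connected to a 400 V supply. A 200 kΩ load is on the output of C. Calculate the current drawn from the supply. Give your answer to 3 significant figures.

After A: V = 400.00 × 1614/311 = 2075.9 V.
After B: V = 2075.9 × 1404/2443 = 1193.0 V.
After C: V = 1193.0 × 2076/199 = 12446 V.
I_load = 12446/200000 = 0.062229 A, so P_out = 12446 × 0.062229 = 774.48 W.
All ideal ⇒ P_in = P_out, so I_supply = 774.48/400 = 1.94 A.

I_supply ≈ 1.94 A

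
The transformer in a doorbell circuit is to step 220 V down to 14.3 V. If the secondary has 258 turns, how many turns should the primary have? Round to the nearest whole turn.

N_p = 3969 turns

N_p/N_s = V_p/V_s, so N_p = 258 × 220/14.3 = 3969.2 ≈ 3969 turns.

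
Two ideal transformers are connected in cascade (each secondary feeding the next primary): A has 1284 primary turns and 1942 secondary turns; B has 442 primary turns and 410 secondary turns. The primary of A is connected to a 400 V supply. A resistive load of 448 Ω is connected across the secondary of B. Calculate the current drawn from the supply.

After A: V = 400.00 × 1942/1284 = 604.98 V.
After B: V = 604.98 × 410/442 = 561.18 V.
I_load = 561.18/448 = 1.2526 A, so P_out = 561.18 × 1.2526 = 702.96 W.
All ideal ⇒ P_in = P_out, so I_supply = 702.96/400 = 1.76 A.

I_supply ≈ 1.76 A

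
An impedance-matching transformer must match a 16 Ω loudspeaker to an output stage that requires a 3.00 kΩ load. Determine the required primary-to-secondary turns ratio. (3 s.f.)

N_p/N_s ≈ 13.7

Z_p/Z_s = (N_p/N_s)², so N_p/N_s = √(3000/16) = √188 = 13.7.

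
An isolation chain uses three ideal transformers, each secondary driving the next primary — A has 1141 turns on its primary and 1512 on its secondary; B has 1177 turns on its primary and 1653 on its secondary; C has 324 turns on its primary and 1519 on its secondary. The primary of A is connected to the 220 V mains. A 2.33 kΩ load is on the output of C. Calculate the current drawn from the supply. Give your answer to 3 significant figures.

I_supply ≈ 7.19 A

After A: V = 220.00 × 1512/1141 = 291.53 V.
After B: V = 291.53 × 1653/1177 = 409.44 V.
After C: V = 409.44 × 1519/324 = 1919.5 V.
I_load = 1919.5/2330 = 0.82384 A, so P_out = 1919.5 × 0.82384 = 1581.4 W.
All ideal ⇒ P_in = P_out, so I_supply = 1581.4/220 = 7.19 A.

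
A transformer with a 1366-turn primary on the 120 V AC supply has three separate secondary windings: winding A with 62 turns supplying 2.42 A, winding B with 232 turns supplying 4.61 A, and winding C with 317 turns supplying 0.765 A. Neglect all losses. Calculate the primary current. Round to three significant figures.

V_A = 120 × 62/1366 = 5.4466 V; V_B = 120 × 232/1366 = 20.381 V; V_C = 120 × 317/1366 = 27.848 V.
P_out = V_A I_A + V_B I_B + V_C I_C = 5.4466×2.42 + 20.381×4.61 + 27.848×0.765 = 13.181 + 93.955 + 21.304 = 128.44 W.
Ideal ⇒ P_in = P_out, so I_p = P_out/V_p = 128.44/120 = 1.07 A.

I_p ≈ 1.07 A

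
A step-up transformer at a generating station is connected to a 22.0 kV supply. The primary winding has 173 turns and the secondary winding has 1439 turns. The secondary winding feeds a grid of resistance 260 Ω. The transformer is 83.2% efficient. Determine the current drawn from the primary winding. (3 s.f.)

V_s = 22000 × 1439/173 = 182990 V.
I_s = V_s/R = 182990/260 = 703.82 A.
P_out = V_s I_s = 182990 × 703.82 = 1.2880×10^8 W.
P_in = P_out/η = 1.2880×10^8/0.832 = 1.5480×10^8 W.
I_p = P_in/V_p = 1.5480×10^8/22000 = 7040 A.

I_p ≈ 7040 A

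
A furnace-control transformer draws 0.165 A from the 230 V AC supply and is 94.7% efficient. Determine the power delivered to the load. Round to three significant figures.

P_out ≈ 35.9 W

P_in = V_p I_p = 230 × 0.165 = 37.950 W.
P_out = η P_in = 0.947 × 37.950 = 35.9 W.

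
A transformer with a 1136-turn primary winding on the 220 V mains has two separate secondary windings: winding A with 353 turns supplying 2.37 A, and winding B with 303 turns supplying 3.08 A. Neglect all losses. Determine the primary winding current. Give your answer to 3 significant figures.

V_A = 220 × 353/1136 = 68.363 V; V_B = 220 × 303/1136 = 58.680 V.
P_out = V_A I_A + V_B I_B = 68.363×2.37 + 58.680×3.08 = 162.02 + 180.73 = 342.75 W.
Ideal ⇒ P_in = P_out, so I_p = P_out/V_p = 342.75/220 = 1.56 A.

I_p ≈ 1.56 A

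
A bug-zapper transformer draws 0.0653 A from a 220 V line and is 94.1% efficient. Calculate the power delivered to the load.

P_in = V_p I_p = 220 × 0.0653 = 14.366 W.
P_out = η P_in = 0.941 × 14.366 = 13.5 W.

P_out ≈ 13.5 W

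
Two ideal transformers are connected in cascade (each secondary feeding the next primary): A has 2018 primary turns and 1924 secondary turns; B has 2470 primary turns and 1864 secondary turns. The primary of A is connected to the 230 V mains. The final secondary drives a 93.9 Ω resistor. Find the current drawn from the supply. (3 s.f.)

Secondary of A: V = 230.00 × 1924/2018 = 219.29 V.
Secondary of B: V = 219.29 × 1864/2470 = 165.49 V.
I_load = 165.49/93.9 = 1.7624 A, so P_out = 165.49 × 1.7624 = 291.65 W.
All ideal ⇒ P_in = P_out, so I_supply = 291.65/230 = 1.27 A.

I_supply ≈ 1.27 A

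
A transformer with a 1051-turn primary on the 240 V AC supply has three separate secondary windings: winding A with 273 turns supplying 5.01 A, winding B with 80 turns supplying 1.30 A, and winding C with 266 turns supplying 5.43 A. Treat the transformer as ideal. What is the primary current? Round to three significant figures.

V_A = 240 × 273/1051 = 62.341 V; V_B = 240 × 80/1051 = 18.268 V; V_C = 240 × 266/1051 = 60.742 V.
P_out = V_A I_A + V_B I_B + V_C I_C = 62.341×5.01 + 18.268×1.30 + 60.742×5.43 = 312.33 + 23.749 + 329.83 = 665.91 W.
Ideal ⇒ P_in = P_out, so I_p = P_out/V_p = 665.91/240 = 2.77 A.

I_p ≈ 2.77 A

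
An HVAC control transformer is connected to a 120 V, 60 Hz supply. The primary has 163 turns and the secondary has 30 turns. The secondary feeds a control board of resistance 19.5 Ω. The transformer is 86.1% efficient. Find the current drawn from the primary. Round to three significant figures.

I_p ≈ 0.242 A

V_s = 120 × 30/163 = 22.086 V.
I_s = V_s/R = 22.086/19.5 = 1.1326 A.
P_out = V_s I_s = 22.086 × 1.1326 = 25.015 W.
P_in = P_out/η = 25.015/0.861 = 29.053 W.
I_p = P_in/V_p = 29.053/120 = 0.242 A.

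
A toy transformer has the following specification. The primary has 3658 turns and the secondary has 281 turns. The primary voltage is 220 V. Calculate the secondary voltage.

V_s ≈ 16.9 V

V_s/V_p = N_s/N_p, so V_s = 220 × 281/3658 = 16.9 V.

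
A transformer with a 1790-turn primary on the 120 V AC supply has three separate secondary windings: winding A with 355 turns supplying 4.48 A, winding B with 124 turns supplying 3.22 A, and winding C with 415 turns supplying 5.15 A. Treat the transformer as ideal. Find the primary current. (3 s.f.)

V_A = 120 × 355/1790 = 23.799 V; V_B = 120 × 124/1790 = 8.3128 V; V_C = 120 × 415/1790 = 27.821 V.
P_out = V_A I_A + V_B I_B + V_C I_C = 23.799×4.48 + 8.3128×3.22 + 27.821×5.15 = 106.62 + 26.767 + 143.28 = 276.67 W.
Ideal ⇒ P_in = P_out, so I_p = P_out/V_p = 276.67/120 = 2.31 A.

I_p ≈ 2.31 A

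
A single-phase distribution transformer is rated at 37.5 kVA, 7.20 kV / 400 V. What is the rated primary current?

I_p ≈ 5.21 A

I_p = S/V_p = 37500/7200 = 5.21 A.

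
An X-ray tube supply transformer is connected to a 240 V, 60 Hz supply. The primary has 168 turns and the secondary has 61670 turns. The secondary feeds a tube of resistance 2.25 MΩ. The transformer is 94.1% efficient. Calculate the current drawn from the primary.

V_s = 240 × 61670/168 = 88100 V.
I_s = V_s/R = 88100/(2.25×10^6) = 0.039156 A.
P_out = V_s I_s = 88100 × 0.039156 = 3449.6 W.
P_in = P_out/η = 3449.6/0.941 = 3665.9 W.
I_p = P_in/V_p = 3665.9/240 = 15.3 A.

I_p ≈ 15.3 A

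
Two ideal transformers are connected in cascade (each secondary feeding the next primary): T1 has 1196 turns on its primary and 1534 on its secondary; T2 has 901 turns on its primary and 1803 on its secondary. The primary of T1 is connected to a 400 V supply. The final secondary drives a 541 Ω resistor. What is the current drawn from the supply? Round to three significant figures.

After T1: V = 400.00 × 1534/1196 = 513.04 V.
After T2: V = 513.04 × 1803/901 = 1026.7 V.
I_load = 1026.7/541 = 1.8977 A, so P_out = 1026.7 × 1.8977 = 1948.3 W.
All ideal ⇒ P_in = P_out, so I_supply = 1948.3/400 = 4.87 A.

I_supply ≈ 4.87 A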